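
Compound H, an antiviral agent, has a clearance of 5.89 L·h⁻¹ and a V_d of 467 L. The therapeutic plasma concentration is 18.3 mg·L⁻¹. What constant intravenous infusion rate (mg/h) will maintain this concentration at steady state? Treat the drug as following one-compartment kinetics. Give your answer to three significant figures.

108 mg/h

At steady state, infusion rate equals elimination rate: rate in = CL × Css.
Rate = CL × Css = 5.890 × 18.3 = 107.8 mg/h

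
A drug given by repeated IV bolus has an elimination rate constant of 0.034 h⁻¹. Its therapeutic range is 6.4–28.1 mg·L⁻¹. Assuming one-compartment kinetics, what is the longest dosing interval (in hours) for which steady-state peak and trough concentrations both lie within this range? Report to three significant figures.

43.5 h

Between IV bolus doses, concentration decays as C = C₀·e^(−kτ), so C_peak/C_trough = e^(kτ).
τ_max = ln(C_peak/C_trough) / k = ln(28.1/6.4) / 0.03400 = 1.479 / 0.03400 = 43.50 h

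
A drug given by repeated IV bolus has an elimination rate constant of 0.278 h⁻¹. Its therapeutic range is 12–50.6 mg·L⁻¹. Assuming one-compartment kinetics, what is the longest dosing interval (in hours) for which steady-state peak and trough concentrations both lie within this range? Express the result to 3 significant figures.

Between IV bolus doses, concentration decays as C = C₀·e^(−kτ), so C_peak/C_trough = e^(kτ).
τ_max = ln(C_peak/C_trough) / k = ln(50.6/12) / 0.2780 = 1.439 / 0.2780 = 5.176 h

5.18 h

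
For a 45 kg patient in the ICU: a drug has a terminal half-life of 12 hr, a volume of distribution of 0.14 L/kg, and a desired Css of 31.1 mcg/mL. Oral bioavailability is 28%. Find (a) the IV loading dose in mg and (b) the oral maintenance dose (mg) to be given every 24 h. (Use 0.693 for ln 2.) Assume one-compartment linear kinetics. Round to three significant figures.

(a) 196 mg; (b) 970 mg

Vd = 0.14 L/kg × 45 kg = 6.300 L
LD = Vd × C = 6.300 × 31.1 = 195.9 mg
CL = 0.693 × Vd / t½ = 0.693 × 6.300 / 12 = 0.3638 L/h
D = CL × Css × τ / F = 0.3638 × 31.1 × 24 / 0.28 = 969.8 mg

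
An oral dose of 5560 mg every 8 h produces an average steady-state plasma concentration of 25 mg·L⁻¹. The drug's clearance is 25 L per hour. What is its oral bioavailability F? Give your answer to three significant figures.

0.899

F·D/τ = CL·Css at steady state → F = CL·Css·τ / D.
F = 25 × 25 × 8 / 5560 = 0.899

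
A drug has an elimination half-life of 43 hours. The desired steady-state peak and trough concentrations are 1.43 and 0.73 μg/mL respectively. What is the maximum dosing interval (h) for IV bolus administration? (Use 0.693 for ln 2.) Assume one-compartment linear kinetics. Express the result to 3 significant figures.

41.7 h

k = 0.693 / t½ = 0.693 / 43 = 0.01612 h⁻¹
Between IV bolus doses, concentration decays as C = C₀·e^(−kτ), so C_peak/C_trough = e^(kτ).
τ_max = ln(C_peak/C_trough) / k = ln(1.43/0.73) / 0.01612 = 0.6724 / 0.01612 = 41.71 h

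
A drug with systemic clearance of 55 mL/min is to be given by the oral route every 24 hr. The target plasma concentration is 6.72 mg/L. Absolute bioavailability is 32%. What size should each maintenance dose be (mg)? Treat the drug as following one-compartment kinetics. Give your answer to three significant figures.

1660 mg

Convert clearance: 55 mL/min × 60 min/h ÷ 1000 mL/L = 3.300 L/h
D = CL × Css × τ / F = 3.300 × 6.72 × 24 / 0.32 = 1663 mg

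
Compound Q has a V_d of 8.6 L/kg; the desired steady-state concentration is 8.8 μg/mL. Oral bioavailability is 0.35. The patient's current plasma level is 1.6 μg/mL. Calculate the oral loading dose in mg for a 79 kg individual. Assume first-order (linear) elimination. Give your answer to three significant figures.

Vd = 8.6 L/kg × 79 kg = 679.4 L
Concentration deficit ΔC = 8.8 − 1.6 = 7.200 mg/L
LD = Vd × ΔC / F = 679.4 × 7.200 / 0.35 = 13980 mg

14000 mg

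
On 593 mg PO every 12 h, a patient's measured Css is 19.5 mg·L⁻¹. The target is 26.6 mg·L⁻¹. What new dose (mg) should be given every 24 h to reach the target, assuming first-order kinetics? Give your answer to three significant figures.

1620 mg

For first-order elimination, Css ∝ F·D/(CL·τ); F and CL are unchanged, so Css ∝ D/τ.
D₂ = D₁ × (Css,target / Css,current) × (τ₂/τ₁) = 593 × (26.6/19.5) × (24/12) = 1618 mg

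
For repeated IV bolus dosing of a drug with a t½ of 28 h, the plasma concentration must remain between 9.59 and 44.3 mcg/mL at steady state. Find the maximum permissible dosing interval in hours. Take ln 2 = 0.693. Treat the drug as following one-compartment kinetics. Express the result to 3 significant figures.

61.8 h

k = 0.693 / t½ = 0.693 / 28 = 0.02475 h⁻¹
Between IV bolus doses, concentration decays as C = C₀·e^(−kτ), so C_peak/C_trough = e^(kτ).
τ_max = ln(C_peak/C_trough) / k = ln(44.3/9.59) / 0.02475 = 1.530 / 0.02475 = 61.82 h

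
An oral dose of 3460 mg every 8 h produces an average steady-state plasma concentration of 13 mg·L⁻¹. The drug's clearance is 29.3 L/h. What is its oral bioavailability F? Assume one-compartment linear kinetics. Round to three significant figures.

0.881

F·D/τ = CL·Css at steady state → F = CL·Css·τ / D.
F = 29.3 × 13 × 8 / 3460 = 0.881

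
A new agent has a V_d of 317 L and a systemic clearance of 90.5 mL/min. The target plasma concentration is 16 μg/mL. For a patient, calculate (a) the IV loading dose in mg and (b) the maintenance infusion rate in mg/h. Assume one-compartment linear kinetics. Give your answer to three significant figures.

LD = Vd · C_target = 317.0 × 16 = 5072 mg
CL = 90.5 mL/min × 60/1000 = 5.430 L/h
Maintenance: replace elimination → rate = CL × Css = 5.430 × 16 = 86.88 mg/h

(a) 5070 mg; (b) 86.9 mg/h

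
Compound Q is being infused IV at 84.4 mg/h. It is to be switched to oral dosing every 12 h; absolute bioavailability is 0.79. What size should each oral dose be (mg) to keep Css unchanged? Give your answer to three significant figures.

1280 mg

To maintain the same Css, the systemic dosing rate must be unchanged: F·D/τ = infusion rate.
D = rate × τ / F = 84.4 × 12 / 0.79 = 1282 mg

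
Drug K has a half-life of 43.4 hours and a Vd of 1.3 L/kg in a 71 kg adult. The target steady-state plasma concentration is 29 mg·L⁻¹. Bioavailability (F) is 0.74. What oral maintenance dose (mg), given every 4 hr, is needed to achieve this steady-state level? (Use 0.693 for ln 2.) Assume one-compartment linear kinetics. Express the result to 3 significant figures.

Vd(total) = 71 kg × 1.3 L/kg = 92.30 L
CL = 0.693 × Vd / t½ = 0.693 × 92.30 / 43.4 = 1.474 L/h
D = CL × Css × τ / F = 1.474 × 29 × 4 / 0.74 = 231.1 mg

231 mg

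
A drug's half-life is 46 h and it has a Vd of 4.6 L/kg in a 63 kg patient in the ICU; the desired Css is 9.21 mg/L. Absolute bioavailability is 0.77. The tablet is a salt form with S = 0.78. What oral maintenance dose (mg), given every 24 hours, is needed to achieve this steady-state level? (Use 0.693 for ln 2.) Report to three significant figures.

1610 mg

Vd(total) = 63 kg × 4.6 L/kg = 289.8 L
k = 0.693/46 = 0.01507 h⁻¹, so CL = k·Vd = 0.01507 × 289.8 = 4.367 L/h
D = CL × Css × τ / F / S = 4.367 × 9.21 × 24 / 0.77 / 0.78 = 1607 mg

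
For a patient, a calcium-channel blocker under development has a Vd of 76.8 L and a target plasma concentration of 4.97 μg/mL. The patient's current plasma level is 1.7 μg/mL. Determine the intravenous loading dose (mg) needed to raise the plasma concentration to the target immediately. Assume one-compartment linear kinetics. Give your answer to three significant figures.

251 mg

The loading dose fills Vd to the target concentration.
Concentration deficit ΔC = 4.97 − 1.7 = 3.270 mg/L
LD = Vd × ΔC = 76.80 × 3.270 = 251.1 mg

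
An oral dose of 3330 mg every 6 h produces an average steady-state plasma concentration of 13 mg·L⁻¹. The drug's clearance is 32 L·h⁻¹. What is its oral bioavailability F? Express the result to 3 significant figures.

0.750

F·D/τ = CL·Css at steady state → F = CL·Css·τ / D.
F = 32 × 13 × 6 / 3330 = 0.750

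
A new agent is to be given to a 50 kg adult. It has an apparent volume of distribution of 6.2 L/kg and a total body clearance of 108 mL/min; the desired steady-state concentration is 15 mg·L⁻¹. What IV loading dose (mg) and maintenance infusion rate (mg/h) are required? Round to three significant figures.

Vd(total) = 50 kg × 6.2 L/kg = 310.0 L
LD = Vd · C_target = 310.0 × 15 = 4650 mg
Convert clearance: 108 mL/min × 60 min/h ÷ 1000 mL/L = 6.480 L/h
Maintenance infusion rate = CL × Css = 6.480 × 15 = 97.20 mg/h

(a) 4650 mg; (b) 97.2 mg/h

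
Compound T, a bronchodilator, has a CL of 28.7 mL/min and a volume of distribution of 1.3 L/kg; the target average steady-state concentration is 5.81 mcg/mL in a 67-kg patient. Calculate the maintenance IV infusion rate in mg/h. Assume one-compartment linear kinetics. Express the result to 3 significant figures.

Convert clearance: 28.7 mL/min × 60 min/h ÷ 1000 mL/L = 1.722 L/h
R₀ = 1.722 × 5.81 = 10.00 mg/h

10.0 mg/h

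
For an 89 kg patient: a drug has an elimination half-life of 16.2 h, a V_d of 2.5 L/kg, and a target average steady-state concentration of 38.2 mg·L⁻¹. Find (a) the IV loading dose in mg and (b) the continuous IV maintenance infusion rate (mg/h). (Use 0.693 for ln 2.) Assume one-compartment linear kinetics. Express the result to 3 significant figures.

(a) 8500 mg; (b) 364 mg/h

Vd(total) = 89 kg × 2.5 L/kg = 222.5 L
LD = Vd × C = 222.5 × 38.2 = 8500 mg
CL = 0.693 × Vd / t½ = 0.693 × 222.5 / 16.2 = 9.518 L/h
Infusion rate = CL × Css = 9.518 × 38.2 = 363.6 mg/h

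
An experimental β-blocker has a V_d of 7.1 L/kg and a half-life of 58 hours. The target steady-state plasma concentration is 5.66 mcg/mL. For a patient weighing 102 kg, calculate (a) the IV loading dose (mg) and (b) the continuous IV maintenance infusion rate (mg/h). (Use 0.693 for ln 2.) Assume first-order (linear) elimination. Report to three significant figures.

(a) 4100 mg; (b) 49.0 mg/h

Vd(total) = 102 kg × 7.1 L/kg = 724.2 L
LD = Vd × C = 724.2 × 5.66 = 4099 mg
CL = 0.693 × Vd / t½ = 0.693 × 724.2 / 58 = 8.653 L/h
Infusion rate = CL × Css = 8.653 × 5.66 = 48.98 mg/h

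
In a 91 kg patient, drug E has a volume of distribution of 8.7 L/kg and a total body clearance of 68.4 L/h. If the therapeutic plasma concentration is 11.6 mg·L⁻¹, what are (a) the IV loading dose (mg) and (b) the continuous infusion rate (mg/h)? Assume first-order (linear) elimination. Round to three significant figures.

Vd(total) = 91 kg × 8.7 L/kg = 791.7 L
Loading: fill Vd to C_target → 791.7 L × 11.6 mg/L = 9184 mg
Maintenance: replace elimination → rate = CL × Css = 68.40 × 11.6 = 793.4 mg/h

(a) 9180 mg; (b) 793 mg/h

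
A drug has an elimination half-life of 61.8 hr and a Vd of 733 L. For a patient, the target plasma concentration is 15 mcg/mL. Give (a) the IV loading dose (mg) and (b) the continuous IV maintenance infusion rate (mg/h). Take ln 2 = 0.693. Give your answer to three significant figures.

(a) 11000 mg; (b) 123 mg/h

LD = Vd × C = 733.0 × 15 = 11000 mg
CL = 0.693 × Vd / t½ = 0.693 × 733.0 / 61.8 = 8.220 L/h
Infusion rate = CL × Css = 8.220 × 15 = 123.3 mg/h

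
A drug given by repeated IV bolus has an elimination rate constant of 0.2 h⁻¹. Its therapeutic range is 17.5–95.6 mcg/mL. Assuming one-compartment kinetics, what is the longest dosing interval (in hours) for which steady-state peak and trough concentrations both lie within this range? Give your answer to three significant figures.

Between IV bolus doses, concentration decays as C = C₀·e^(−kτ), so C_peak/C_trough = e^(kτ).
τ_max = ln(C_peak/C_trough) / k = ln(95.6/17.5) / 0.2000 = 1.698 / 0.2000 = 8.490 h

8.49 h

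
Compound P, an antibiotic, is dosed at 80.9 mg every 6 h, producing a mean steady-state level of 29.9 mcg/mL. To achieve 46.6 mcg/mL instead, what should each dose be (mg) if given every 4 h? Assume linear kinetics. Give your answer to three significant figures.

84.1 mg

For first-order elimination, Css ∝ F·D/(CL·τ); F and CL are unchanged, so Css ∝ D/τ.
D₂ = D₁ × (Css,target / Css,current) × (τ₂/τ₁) = 80.9 × (46.6/29.9) × (4/6) = 84.06 mg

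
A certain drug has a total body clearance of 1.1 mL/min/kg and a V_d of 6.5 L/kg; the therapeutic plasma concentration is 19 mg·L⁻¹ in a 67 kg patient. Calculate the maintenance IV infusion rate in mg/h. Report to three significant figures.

CL = 1.1 mL/min/kg × 67 kg = 73.70 mL/min = 73.70 × 60/1000 = 4.422 L/h
Rate = CL × Css = 4.422 × 19 = 84.02 mg/h

84.0 mg/h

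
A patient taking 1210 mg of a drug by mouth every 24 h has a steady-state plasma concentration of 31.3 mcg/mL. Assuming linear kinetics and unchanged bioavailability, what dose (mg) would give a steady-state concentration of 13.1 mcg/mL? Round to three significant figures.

506 mg

For first-order elimination, Css ∝ F·D/(CL·τ); F and CL are unchanged, so Css ∝ D/τ.
D₂ = D₁ × (Css,target / Css,current) = 1210 × 13.1/31.3 = 506.4 mg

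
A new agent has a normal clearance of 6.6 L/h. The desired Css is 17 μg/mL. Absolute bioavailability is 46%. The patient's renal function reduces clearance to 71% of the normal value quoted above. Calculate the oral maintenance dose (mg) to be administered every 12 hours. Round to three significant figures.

2080 mg

Patient clearance = 0.71 × 6.600 = 4.686 L/h
At steady state, dose per interval replaces the amount cleared in that interval: F·D/τ = CL·Css.
D = CL × Css × τ / F = 4.686 × 17 × 12 / 0.46 = 2078 mg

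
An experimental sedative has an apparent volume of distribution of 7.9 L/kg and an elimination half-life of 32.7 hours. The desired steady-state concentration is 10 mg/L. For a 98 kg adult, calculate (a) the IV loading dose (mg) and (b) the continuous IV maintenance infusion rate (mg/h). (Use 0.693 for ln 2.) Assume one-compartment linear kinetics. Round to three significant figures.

(a) 7740 mg; (b) 164 mg/h

Vd = 7.9 L/kg × 98 kg = 774.2 L
LD = Vd × C = 774.2 × 10 = 7742 mg
CL = 0.693 × Vd / t½ = 0.693 × 774.2 / 32.7 = 16.41 L/h
Infusion rate = CL × Css = 16.41 × 10 = 164.1 mg/h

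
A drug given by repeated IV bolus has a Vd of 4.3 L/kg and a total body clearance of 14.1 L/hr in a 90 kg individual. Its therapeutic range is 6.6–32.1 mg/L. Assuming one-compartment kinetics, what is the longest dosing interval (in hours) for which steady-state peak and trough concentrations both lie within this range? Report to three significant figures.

43.4 h

Total Vd = 4.3 × 90 = 387.0 L
k = CL / Vd = 14.10 / 387.0 = 0.03643 h⁻¹
Between IV bolus doses, concentration decays as C = C₀·e^(−kτ), so C_peak/C_trough = e^(kτ).
τ_max = ln(C_peak/C_trough) / k = ln(32.1/6.6) / 0.03643 = 1.582 / 0.03643 = 43.43 h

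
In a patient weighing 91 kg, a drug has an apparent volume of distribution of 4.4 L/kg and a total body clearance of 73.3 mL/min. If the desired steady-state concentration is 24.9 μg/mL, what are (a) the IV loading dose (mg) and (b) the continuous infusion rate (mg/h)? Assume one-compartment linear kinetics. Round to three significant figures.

(a) 9970 mg; (b) 110 mg/h

Total Vd = 4.4 × 91 = 400.4 L
Loading dose = Vd × C = 400.4 × 24.9 = 9970 mg
CL = 73.3 mL/min = 73.3 × 0.06 = 4.398 L/h
Maintenance infusion rate = CL × Css = 4.398 × 24.9 = 109.5 mg/h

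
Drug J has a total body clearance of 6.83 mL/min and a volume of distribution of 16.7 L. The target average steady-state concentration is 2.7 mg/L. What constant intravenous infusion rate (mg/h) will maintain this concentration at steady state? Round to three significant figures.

1.11 mg/h

Convert clearance: 6.83 mL/min × 60 min/h ÷ 1000 mL/L = 0.4098 L/h
At steady state, infusion rate equals elimination rate: rate in = CL × Css.
Rate = CL × Css = 0.4098 × 2.7 = 1.106 mg/h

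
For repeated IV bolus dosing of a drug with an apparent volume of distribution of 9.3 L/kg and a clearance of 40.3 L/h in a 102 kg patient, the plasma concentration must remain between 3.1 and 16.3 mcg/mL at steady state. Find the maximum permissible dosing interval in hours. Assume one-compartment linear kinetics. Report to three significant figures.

Total Vd = 9.3 × 102 = 948.6 L
k = CL / Vd = 40.30 / 948.6 = 0.04248 h⁻¹
Between IV bolus doses, concentration decays as C = C₀·e^(−kτ), so C_peak/C_trough = e^(kτ).
τ_max = ln(C_peak/C_trough) / k = ln(16.3/3.1) / 0.04248 = 1.660 / 0.04248 = 39.08 h

39.1 h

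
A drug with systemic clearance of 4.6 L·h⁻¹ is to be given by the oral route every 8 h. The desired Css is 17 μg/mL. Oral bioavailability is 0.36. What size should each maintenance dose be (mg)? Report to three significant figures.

D = CL × Css × τ / F = 4.600 × 17 × 8 / 0.36 = 1738 mg

1740 mg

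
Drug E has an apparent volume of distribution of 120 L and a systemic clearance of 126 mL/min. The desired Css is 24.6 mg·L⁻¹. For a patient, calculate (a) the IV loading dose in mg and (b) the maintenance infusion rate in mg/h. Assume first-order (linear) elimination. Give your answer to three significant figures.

Loading: fill Vd to C_target → 120.0 L × 24.6 mg/L = 2952 mg
CL = 126 mL/min = 126 × 0.06 = 7.560 L/h
Maintenance infusion rate = CL × Css = 7.560 × 24.6 = 186.0 mg/h

(a) 2950 mg; (b) 186 mg/h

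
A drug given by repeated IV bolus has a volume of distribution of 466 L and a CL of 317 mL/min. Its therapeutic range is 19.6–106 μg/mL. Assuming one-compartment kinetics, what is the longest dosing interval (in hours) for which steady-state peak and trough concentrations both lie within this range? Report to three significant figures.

41.4 h

CL = 317 mL/min = 317 × 0.06 = 19.02 L/h
k = CL / Vd = 19.02 / 466.0 = 0.04082 h⁻¹
Between IV bolus doses, concentration decays as C = C₀·e^(−kτ), so C_peak/C_trough = e^(kτ).
τ_max = ln(C_peak/C_trough) / k = ln(106/19.6) / 0.04082 = 1.688 / 0.04082 = 41.35 h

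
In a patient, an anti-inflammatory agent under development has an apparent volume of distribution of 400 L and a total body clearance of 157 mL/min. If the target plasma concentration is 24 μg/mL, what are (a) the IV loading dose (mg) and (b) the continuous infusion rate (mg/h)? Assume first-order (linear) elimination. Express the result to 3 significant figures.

(a) 9600 mg; (b) 226 mg/h

Loading dose = Vd × C = 400.0 × 24 = 9600 mg
Convert clearance: 157 mL/min × 60 min/h ÷ 1000 mL/L = 9.420 L/h
Maintenance infusion rate = CL × Css = 9.420 × 24 = 226.1 mg/h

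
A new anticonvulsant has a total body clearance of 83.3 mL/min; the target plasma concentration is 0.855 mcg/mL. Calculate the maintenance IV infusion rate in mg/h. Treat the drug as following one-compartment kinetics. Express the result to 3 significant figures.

CL = 83.3 mL/min × 60/1000 = 4.998 L/h
At steady state, infusion rate equals elimination rate: rate in = CL × Css.
R₀ = 4.998 × 0.855 = 4.273 mg/h

4.27 mg/h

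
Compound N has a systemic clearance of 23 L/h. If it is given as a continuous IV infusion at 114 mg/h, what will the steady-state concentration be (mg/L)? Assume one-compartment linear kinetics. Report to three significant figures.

Css = rate / CL = 114 / 23.00 = 4.957 mg/L

4.96 mg/L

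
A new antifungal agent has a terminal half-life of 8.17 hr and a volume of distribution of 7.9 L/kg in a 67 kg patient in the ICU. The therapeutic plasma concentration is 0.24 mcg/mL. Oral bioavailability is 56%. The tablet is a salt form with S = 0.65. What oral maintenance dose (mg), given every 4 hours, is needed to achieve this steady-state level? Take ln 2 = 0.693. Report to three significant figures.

Total Vd = 7.9 × 67 = 529.3 L
CL = ln 2 · Vd / t½ = 0.693 × 529.3 / 8.17 = 44.90 L/h
D = CL × Css × τ / F / S = 44.90 × 0.24 × 4 / 0.56 / 0.65 = 118.4 mg

118 mg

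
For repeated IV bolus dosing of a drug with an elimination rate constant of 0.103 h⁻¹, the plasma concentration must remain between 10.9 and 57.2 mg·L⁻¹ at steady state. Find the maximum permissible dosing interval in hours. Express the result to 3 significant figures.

Between IV bolus doses, concentration decays as C = C₀·e^(−kτ), so C_peak/C_trough = e^(kτ).
τ_max = ln(C_peak/C_trough) / k = ln(57.2/10.9) / 0.1030 = 1.658 / 0.1030 = 16.10 h

16.1 h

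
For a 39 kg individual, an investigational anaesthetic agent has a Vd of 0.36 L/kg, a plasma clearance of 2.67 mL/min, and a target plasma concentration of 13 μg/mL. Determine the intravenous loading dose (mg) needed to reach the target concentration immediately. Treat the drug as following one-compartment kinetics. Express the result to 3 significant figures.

Vd(total) = 39 kg × 0.36 L/kg = 14.04 L
LD = Vd × C = 14.04 × 13.00 = 182.5 mg

183 mg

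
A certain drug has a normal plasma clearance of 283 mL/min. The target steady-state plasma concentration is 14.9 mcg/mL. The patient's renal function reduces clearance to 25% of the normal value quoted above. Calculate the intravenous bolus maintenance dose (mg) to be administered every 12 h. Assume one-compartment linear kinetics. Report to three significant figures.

Convert clearance: 283 mL/min × 60 min/h ÷ 1000 mL/L = 16.98 L/h
Patient clearance = 0.25 × 16.98 = 4.245 L/h
At steady state, dose per interval replaces the amount cleared in that interval: D/τ = CL·Css.
D = CL × Css × τ = 4.245 × 14.9 × 12 = 759.0 mg

759 mg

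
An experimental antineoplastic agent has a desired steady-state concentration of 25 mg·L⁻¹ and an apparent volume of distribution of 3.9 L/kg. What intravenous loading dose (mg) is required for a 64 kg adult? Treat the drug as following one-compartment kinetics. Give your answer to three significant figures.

Total Vd = 3.9 × 64 = 249.6 L
LD = Vd × C = 249.6 × 25.00 = 6240 mg

6240 mg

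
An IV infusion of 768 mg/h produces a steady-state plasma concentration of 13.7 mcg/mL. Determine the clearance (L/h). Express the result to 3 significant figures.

56.1 L/h

At steady state, infusion rate = CL × Css, so CL = rate / Css.
CL = 768 / 13.7 = 56.06 L/h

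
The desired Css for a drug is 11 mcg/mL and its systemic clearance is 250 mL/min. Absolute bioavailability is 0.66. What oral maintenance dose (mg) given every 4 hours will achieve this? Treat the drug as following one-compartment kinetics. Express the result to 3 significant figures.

1000 mg

CL = 250 mL/min × 60/1000 = 15.00 L/h
D = CL × Css × τ / F = 15.00 × 11 × 4 / 0.66 = 1000 mg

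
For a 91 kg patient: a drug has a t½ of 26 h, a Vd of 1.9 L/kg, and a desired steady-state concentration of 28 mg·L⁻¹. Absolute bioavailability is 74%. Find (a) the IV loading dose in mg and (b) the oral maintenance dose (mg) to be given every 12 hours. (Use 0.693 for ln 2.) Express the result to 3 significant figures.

Total Vd = 1.9 × 91 = 172.9 L
LD = Vd × C = 172.9 × 28 = 4841 mg
CL = 0.693 × Vd / t½ = 0.693 × 172.9 / 26 = 4.608 L/h
D = CL × Css × τ / F = 4.608 × 28 × 12 / 0.74 = 2092 mg

(a) 4840 mg; (b) 2090 mg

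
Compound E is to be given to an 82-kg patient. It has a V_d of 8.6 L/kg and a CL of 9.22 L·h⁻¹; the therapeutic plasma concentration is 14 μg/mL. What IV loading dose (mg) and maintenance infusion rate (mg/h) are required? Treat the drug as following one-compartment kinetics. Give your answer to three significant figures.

(a) 9870 mg; (b) 129 mg/h

Vd(total) = 82 kg × 8.6 L/kg = 705.2 L
Loading dose = Vd × C = 705.2 × 14 = 9873 mg
Maintenance infusion rate = CL × Css = 9.220 × 14 = 129.1 mg/h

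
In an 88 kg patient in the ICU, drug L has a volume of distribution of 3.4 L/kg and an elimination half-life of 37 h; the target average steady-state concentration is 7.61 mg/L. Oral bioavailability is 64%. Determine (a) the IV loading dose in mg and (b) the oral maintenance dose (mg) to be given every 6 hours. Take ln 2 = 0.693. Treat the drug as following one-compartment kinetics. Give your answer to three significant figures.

(a) 2280 mg; (b) 400 mg

Vd = 3.4 L/kg × 88 kg = 299.2 L
LD = Vd × C = 299.2 × 7.61 = 2277 mg
CL = 0.693 × Vd / t½ = 0.693 × 299.2 / 37 = 5.604 L/h
D = CL × Css × τ / F = 5.604 × 7.61 × 6 / 0.64 = 399.8 mg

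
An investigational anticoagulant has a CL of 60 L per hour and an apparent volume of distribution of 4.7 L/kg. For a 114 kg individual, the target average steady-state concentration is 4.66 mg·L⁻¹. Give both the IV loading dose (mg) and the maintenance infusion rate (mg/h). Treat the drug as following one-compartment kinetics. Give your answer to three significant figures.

(a) 2500 mg; (b) 280 mg/h

Vd = 4.7 L/kg × 114 kg = 535.8 L
Loading: fill Vd to C_target → 535.8 L × 4.66 mg/L = 2497 mg
Maintenance infusion rate = CL × Css = 60.00 × 4.66 = 279.6 mg/h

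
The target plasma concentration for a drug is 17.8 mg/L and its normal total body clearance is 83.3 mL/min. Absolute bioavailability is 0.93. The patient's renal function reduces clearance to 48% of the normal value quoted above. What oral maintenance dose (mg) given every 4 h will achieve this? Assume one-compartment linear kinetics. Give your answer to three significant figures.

184 mg

CL = 83.3 mL/min = 83.3 × 0.06 = 4.998 L/h
Patient clearance = 0.48 × 4.998 = 2.399 L/h
D = CL × Css × τ / F = 2.399 × 17.8 × 4 / 0.93 = 183.7 mg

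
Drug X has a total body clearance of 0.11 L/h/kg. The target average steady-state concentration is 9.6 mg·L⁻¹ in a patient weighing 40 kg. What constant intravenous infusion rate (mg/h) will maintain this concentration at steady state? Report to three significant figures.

42.2 mg/h

CL = 0.11 L/h/kg × 40 kg = 4.400 L/h
At steady state, infusion rate equals elimination rate: rate in = CL × Css.
Rate = CL × Css = 4.400 × 9.6 = 42.24 mg/h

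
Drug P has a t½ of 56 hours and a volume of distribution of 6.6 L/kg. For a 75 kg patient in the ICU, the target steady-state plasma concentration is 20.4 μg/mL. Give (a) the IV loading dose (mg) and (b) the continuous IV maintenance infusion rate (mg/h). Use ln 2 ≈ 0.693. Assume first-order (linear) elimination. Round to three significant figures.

Vd(total) = 75 kg × 6.6 L/kg = 495.0 L
LD = Vd × C = 495.0 × 20.4 = 10100 mg
CL = 0.693 × Vd / t½ = 0.693 × 495.0 / 56 = 6.126 L/h
Infusion rate = CL × Css = 6.126 × 20.4 = 125.0 mg/h

(a) 10100 mg; (b) 125 mg/h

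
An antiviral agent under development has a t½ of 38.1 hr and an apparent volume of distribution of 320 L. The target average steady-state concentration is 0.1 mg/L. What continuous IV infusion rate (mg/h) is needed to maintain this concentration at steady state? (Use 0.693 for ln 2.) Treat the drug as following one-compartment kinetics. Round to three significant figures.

CL = ln 2 · Vd / t½ = 0.693 × 320.0 / 38.1 = 5.820 L/h
Infusion rate = CL × Css = 5.820 × 0.1 = 0.5820 mg/h

0.582 mg/h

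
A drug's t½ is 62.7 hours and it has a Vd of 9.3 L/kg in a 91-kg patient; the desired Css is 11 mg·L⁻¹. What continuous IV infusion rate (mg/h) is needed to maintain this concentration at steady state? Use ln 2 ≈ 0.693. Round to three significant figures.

Vd(total) = 91 kg × 9.3 L/kg = 846.3 L
CL = 0.693 × Vd / t½ = 0.693 × 846.3 / 62.7 = 9.354 L/h
Infusion rate = CL × Css = 9.354 × 11 = 102.9 mg/h

103 mg/h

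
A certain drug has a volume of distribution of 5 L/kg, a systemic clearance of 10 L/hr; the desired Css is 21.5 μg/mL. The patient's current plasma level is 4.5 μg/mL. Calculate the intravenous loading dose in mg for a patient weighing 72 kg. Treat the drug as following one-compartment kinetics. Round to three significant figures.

Vd(total) = 72 kg × 5 L/kg = 360.0 L
Concentration deficit ΔC = 21.5 − 4.5 = 17.00 mg/L
LD = Vd × ΔC = 360.0 × 17.00 = 6120 mg

6120 mg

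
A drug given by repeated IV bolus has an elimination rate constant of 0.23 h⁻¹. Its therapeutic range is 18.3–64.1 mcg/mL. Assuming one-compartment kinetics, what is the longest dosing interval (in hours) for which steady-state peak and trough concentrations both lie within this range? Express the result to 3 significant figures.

Between IV bolus doses, concentration decays as C = C₀·e^(−kτ), so C_peak/C_trough = e^(kτ).
τ_max = ln(C_peak/C_trough) / k = ln(64.1/18.3) / 0.2300 = 1.254 / 0.2300 = 5.452 h

5.45 h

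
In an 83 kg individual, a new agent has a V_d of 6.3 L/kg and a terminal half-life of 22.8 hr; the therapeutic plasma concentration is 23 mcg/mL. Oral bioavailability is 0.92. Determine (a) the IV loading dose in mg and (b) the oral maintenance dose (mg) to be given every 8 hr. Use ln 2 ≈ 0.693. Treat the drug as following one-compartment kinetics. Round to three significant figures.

(a) 12000 mg; (b) 3180 mg

Total Vd = 6.3 × 83 = 522.9 L
LD = Vd × C = 522.9 × 23 = 12030 mg
CL = 0.693 × Vd / t½ = 0.693 × 522.9 / 22.8 = 15.89 L/h
D = CL × Css × τ / F = 15.89 × 23 × 8 / 0.92 = 3178 mg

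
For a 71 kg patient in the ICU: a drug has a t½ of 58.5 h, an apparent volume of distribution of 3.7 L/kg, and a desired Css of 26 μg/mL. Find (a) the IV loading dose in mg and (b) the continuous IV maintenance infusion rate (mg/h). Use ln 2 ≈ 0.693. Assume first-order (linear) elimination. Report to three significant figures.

(a) 6830 mg; (b) 80.9 mg/h

Total Vd = 3.7 × 71 = 262.7 L
LD = Vd × C = 262.7 × 26 = 6830 mg
CL = 0.693 × Vd / t½ = 0.693 × 262.7 / 58.5 = 3.112 L/h
Infusion rate = CL × Css = 3.112 × 26 = 80.91 mg/h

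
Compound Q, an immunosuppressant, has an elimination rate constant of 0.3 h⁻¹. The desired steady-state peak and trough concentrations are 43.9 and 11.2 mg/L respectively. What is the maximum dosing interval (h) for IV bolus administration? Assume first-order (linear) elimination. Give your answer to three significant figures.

Between IV bolus doses, concentration decays as C = C₀·e^(−kτ), so C_peak/C_trough = e^(kτ).
τ_max = ln(C_peak/C_trough) / k = ln(43.9/11.2) / 0.3000 = 1.366 / 0.3000 = 4.553 h

4.55 h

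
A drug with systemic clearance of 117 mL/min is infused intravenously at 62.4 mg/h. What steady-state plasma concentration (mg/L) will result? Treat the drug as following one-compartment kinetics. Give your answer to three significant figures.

8.89 mg/L

CL = 117 mL/min × 60/1000 = 7.020 L/h
Css = rate / CL = 62.4 / 7.020 = 8.889 mg/L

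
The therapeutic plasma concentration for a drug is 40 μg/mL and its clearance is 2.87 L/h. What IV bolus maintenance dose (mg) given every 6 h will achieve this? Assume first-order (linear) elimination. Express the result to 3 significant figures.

At steady state, dose per interval replaces the amount cleared in that interval: D/τ = CL·Css.
D = CL × Css × τ = 2.870 × 40 × 6 = 688.8 mg

689 mg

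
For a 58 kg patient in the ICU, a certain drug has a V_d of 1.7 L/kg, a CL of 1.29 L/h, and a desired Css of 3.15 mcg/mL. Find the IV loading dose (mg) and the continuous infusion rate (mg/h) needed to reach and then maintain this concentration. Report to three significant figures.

Vd(total) = 58 kg × 1.7 L/kg = 98.60 L
Loading: fill Vd to C_target → 98.60 L × 3.15 mg/L = 310.6 mg
Maintenance: replace elimination → rate = CL × Css = 1.290 × 3.15 = 4.064 mg/h

(a) 311 mg; (b) 4.06 mg/h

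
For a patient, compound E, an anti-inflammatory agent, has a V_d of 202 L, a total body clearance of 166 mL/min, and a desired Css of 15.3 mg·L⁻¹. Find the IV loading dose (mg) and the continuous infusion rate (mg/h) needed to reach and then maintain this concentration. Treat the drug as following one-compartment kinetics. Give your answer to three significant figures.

(a) 3090 mg; (b) 152 mg/h

Loading dose = Vd × C = 202.0 × 15.3 = 3091 mg
CL = 166 mL/min × 60/1000 = 9.960 L/h
Maintenance: replace elimination → rate = CL × Css = 9.960 × 15.3 = 152.4 mg/h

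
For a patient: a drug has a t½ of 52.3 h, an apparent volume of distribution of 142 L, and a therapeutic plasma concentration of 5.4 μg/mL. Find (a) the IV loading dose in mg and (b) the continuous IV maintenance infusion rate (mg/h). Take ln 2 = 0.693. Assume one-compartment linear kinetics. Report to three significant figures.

LD = Vd × C = 142.0 × 5.4 = 766.8 mg
CL = 0.693 × Vd / t½ = 0.693 × 142.0 / 52.3 = 1.882 L/h
Infusion rate = CL × Css = 1.882 × 5.4 = 10.16 mg/h

(a) 767 mg; (b) 10.2 mg/h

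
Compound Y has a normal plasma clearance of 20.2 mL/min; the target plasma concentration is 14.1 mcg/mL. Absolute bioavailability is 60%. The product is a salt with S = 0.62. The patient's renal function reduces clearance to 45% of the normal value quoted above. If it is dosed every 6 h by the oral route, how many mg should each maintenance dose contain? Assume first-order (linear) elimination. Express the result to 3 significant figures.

CL = 20.2 mL/min × 60/1000 = 1.212 L/h
Patient clearance = 0.45 × 1.212 = 0.5454 L/h
D = CL × Css × τ / F / S = 0.5454 × 14.1 × 6 / 0.6 / 0.62 = 124.0 mg

124 mg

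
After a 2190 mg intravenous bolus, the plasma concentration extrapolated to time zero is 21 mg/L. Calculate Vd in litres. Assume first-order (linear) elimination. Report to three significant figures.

104 L

Immediately after an IV bolus, C₀ = Dose / Vd, so Vd = Dose / C₀.
Vd = 2190 / 21 = 104.3 L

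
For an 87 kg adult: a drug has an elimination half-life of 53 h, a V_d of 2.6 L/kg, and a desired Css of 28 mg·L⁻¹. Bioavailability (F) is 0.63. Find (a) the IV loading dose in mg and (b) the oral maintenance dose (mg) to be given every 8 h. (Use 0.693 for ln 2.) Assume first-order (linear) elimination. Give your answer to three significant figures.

Vd(total) = 87 kg × 2.6 L/kg = 226.2 L
LD = Vd × C = 226.2 × 28 = 6334 mg
CL = 0.693 × Vd / t½ = 0.693 × 226.2 / 53 = 2.958 L/h
D = CL × Css × τ / F = 2.958 × 28 × 8 / 0.63 = 1052 mg

(a) 6330 mg; (b) 1050 mg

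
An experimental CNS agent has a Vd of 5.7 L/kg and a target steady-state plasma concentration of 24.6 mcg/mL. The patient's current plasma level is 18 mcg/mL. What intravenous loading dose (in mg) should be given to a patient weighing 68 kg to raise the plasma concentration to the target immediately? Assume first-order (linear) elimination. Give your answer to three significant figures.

Vd = 5.7 L/kg × 68 kg = 387.6 L
Concentration deficit ΔC = 24.6 − 18 = 6.600 mg/L
LD = Vd × ΔC = 387.6 × 6.600 = 2558 mg

2560 mg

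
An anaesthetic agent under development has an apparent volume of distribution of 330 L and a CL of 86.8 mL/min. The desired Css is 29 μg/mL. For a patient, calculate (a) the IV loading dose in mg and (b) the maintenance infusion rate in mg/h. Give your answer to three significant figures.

(a) 9570 mg; (b) 151 mg/h

LD = Vd · C_target = 330.0 × 29 = 9570 mg
Convert clearance: 86.8 mL/min × 60 min/h ÷ 1000 mL/L = 5.208 L/h
Infusion rate = 5.208 L/h × 29 mg/L = 151.0 mg/h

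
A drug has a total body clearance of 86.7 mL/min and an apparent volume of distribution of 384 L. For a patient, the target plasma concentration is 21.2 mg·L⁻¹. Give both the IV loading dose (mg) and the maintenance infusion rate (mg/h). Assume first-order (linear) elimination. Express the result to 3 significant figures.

(a) 8140 mg; (b) 110 mg/h

Loading dose = Vd × C = 384.0 × 21.2 = 8141 mg
CL = 86.7 mL/min × 60/1000 = 5.202 L/h
Maintenance: replace elimination → rate = CL × Css = 5.202 × 21.2 = 110.3 mg/h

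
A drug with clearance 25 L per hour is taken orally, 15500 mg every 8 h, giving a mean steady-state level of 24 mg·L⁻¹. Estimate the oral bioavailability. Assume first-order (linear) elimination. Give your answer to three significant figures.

F·D/τ = CL·Css at steady state → F = CL·Css·τ / D.
F = 25 × 24 × 8 / 15500 = 0.310

0.310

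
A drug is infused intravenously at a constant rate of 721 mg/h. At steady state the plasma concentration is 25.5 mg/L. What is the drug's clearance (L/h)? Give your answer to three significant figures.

28.3 L/h

At steady state, infusion rate = CL × Css, so CL = rate / Css.
CL = 721 / 25.5 = 28.27 L/h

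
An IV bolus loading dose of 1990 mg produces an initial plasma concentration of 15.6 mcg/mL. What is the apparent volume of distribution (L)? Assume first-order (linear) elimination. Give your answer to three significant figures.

Immediately after an IV bolus, C₀ = Dose / Vd, so Vd = Dose / C₀.
Vd = 1990 / 15.6 = 127.6 L

128 L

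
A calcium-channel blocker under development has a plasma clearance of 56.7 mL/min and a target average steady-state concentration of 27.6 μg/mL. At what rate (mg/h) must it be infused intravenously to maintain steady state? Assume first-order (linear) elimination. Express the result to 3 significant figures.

Convert clearance: 56.7 mL/min × 60 min/h ÷ 1000 mL/L = 3.402 L/h
R₀ = 3.402 × 27.6 = 93.90 mg/h

93.9 mg/h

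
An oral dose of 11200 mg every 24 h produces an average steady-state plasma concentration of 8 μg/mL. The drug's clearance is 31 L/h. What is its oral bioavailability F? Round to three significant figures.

0.531

F·D/τ = CL·Css at steady state → F = CL·Css·τ / D.
F = 31 × 8 × 24 / 11200 = 0.531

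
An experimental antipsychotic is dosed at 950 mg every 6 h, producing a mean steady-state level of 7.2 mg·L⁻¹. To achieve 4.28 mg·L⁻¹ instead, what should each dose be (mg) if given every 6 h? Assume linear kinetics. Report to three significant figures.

For first-order elimination, Css ∝ F·D/(CL·τ); F and CL are unchanged, so Css ∝ D/τ.
D₂ = D₁ × (Css,target / Css,current) = 950 × 4.28/7.2 = 564.7 mg

565 mg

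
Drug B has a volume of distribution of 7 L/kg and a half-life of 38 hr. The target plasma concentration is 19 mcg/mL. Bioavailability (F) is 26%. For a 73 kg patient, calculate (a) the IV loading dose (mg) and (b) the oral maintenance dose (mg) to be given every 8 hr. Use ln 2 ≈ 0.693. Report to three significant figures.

(a) 9710 mg; (b) 5450 mg

Vd(total) = 73 kg × 7 L/kg = 511.0 L
LD = Vd × C = 511.0 × 19 = 9709 mg
CL = 0.693 × Vd / t½ = 0.693 × 511.0 / 38 = 9.319 L/h
D = CL × Css × τ / F = 9.319 × 19 × 8 / 0.26 = 5448 mg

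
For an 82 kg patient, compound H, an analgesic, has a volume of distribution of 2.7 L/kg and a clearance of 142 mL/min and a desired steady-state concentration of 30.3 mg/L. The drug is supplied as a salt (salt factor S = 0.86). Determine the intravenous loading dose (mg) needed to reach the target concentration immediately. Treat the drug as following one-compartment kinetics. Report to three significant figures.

7800 mg

Vd = 2.7 L/kg × 82 kg = 221.4 L
LD = Vd × C / S = 221.4 × 30.30 / 0.86 = 7800 mg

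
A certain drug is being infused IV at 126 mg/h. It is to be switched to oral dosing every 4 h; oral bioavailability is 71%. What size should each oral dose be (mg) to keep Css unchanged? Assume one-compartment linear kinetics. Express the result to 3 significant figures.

To maintain the same Css, the systemic dosing rate must be unchanged: F·D/τ = infusion rate.
D = rate × τ / F = 126 × 4 / 0.71 = 709.9 mg

710 mg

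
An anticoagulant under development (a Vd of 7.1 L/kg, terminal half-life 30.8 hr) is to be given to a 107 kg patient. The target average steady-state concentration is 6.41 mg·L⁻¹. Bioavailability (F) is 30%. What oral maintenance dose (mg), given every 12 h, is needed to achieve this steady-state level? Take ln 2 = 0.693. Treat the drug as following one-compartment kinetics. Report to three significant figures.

Total Vd = 7.1 × 107 = 759.7 L
k = 0.693/30.8 = 0.02250 h⁻¹, so CL = k·Vd = 0.02250 × 759.7 = 17.09 L/h
D = CL × Css × τ / F = 17.09 × 6.41 × 12 / 0.3 = 4382 mg

4380 mg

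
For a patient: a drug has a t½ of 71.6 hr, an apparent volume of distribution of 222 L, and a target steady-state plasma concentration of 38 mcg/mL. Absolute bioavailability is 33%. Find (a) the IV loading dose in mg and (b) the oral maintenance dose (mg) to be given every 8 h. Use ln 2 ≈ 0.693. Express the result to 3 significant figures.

(a) 8440 mg; (b) 1980 mg

LD = Vd × C = 222.0 × 38 = 8436 mg
CL = 0.693 × Vd / t½ = 0.693 × 222.0 / 71.6 = 2.149 L/h
D = CL × Css × τ / F = 2.149 × 38 × 8 / 0.33 = 1980 mg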